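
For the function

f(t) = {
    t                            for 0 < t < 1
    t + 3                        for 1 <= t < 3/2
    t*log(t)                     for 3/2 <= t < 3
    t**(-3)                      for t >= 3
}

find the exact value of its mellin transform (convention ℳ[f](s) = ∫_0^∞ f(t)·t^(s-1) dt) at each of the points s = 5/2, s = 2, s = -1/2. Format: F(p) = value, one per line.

slice at 1, 3/2, 3, transform all 4 pieces, and sum them
over [0, 1), the kernel integral of t enters the sum
between 1 and 3/2 the integrand is (t + 3)·t^(s-1)
segment [3/2, 3) carries t*log(t); integrate it
on [3, ∞) integrate f = t**(-3) against the kernel

F(5/2) = -226*sqrt(3)/147 - 27*sqrt(6)*log(3)/56 - 6/5 + 27*sqrt(6)*log(2)/56 + 3861*sqrt(6)/1960 + 54*sqrt(3)*log(3)/7
F(2) = 17/24 + 9*log(2)/8 + 63*log(3)/8
F(-1/2) = -2266*sqrt(3)/567 + sqrt(6) + log(2**(sqrt(6))*3**(-sqrt(6) + 2*sqrt(3))) + 6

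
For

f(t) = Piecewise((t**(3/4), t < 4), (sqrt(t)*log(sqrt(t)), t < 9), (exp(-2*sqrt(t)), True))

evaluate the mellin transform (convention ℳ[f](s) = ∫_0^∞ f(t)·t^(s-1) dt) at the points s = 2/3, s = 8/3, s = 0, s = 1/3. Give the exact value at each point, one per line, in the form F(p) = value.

F(2/3) = -162*3**(1/3)/49 - 24*2**(1/3)*log(2)/7 + 2**(2/3)*uppergamma(4/3, 6)/2 + 72*2**(1/3)/49 + 48*2**(5/6)/17 + 54*3**(1/3)*log(3)/7
F(8/3) = -13122*3**(1/3)/361 - 384*2**(1/3)*log(2)/19 + 2**(2/3)*uppergamma(16/3, 6)/32 + 1152*2**(1/3)/361 + 768*2**(5/6)/41 + 4374*3**(1/3)*log(3)/19
F(0) = -2 - 2*Ei(-6) + 8*sqrt(2)/3 + log(729/16)
F(1/3) = -54*3**(2/3)/25 + 2**(1/3)*uppergamma(2/3, 6) + 36*2**(2/3)/25 + 48*2**(1/6)/13 + log(3**(18*3**(2/3)/5)/2**(12*2**(2/3)/5))

peel off the power substitution: t**(3/2) on [0, 2); t*log(t) on [2, 3); exp(-2*t) on [3, ∞)
treat the 3 regions marked off by 4, 9 separately and sum
segment 0 to 4 holds t**(3/4); add its integral
on [4, 9) integrate f = sqrt(t)*log(sqrt(t)) against the kernel
∫ over [9, ∞) of exp(-2*sqrt(t))·t^(s-1) joins the sum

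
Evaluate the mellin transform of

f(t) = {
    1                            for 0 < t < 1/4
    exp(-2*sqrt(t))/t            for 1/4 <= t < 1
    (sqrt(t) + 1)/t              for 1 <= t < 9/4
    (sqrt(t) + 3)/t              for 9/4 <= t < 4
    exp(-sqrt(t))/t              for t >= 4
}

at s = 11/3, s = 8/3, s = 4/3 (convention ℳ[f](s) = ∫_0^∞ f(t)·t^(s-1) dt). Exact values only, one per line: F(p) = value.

back out the shared t-power: t on [0, 1/4); exp(-2*sqrt(t)) on [1/4, 1); sqrt(t) + 1 on [1, 9/4); …
undo the power substitution: t**2 on [0, 1/2); exp(-2*t) on [1/2, 1); t + 1 on [1, 3/2); …
slice at 1/4, 1, 9/4, 4, transform all 5 pieces, and sum them
the [0, 1/4) slice contributes ∫ 1·t^(s-1) dt
∫ over [1/4, 1) of exp(-2*sqrt(t))/t·t^(s-1) joins the sum
the [1, 9/4) slice contributes ∫ (sqrt(t) + 1)/t·t^(s-1) dt
∫ (sqrt(t) + 3)/t·t^(s-1) over [9/4, 4)
segment 4 to ∞ holds exp(-sqrt(t))/t; add its integral

F(11/3) = 2**(2/3)*(-152361*3**(1/3) - 1672*uppergamma(16/3, 2) - 18480*2**(1/3) + 57 + 1672*uppergamma(16/3, 1) + 1503744*2**(2/3) + 53504*2**(1/3)*uppergamma(16/3, 2))/53504
F(8/3) = 2**(2/3)*(-67392*3**(1/3) - 17664*2**(1/3) - 4160*uppergamma(10/3, 2) + 195 + 4160*uppergamma(10/3, 1) + 33280*2**(1/3)*uppergamma(10/3, 2) + 362496*2**(2/3))/33280
F(4/3) = 2**(1/3)*(-3*3**(2/3) - 21*2**(2/3)/10 - uppergamma(2/3, 2) + 3/32 + 2**(2/3)*uppergamma(2/3, 2) + uppergamma(2/3, 1) + 57*2**(1/3)/5)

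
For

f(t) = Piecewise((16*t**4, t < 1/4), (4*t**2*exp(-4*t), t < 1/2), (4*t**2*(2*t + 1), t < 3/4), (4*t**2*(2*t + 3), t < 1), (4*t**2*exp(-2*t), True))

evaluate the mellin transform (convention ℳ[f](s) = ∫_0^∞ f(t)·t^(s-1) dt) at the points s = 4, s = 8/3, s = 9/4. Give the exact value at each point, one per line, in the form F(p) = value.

the common scale on t comes off first: t**4 on [0, 1/2); t**2*exp(-2*t) on [1/2, 1); t**2*(t + 1) on [1, 3/2); …
back out the shared t-power: t**2 on [0, 1/2); exp(-2*t) on [1/2, 1); t + 1 on [1, 3/2); …
f breaks at 1/4, 1/2, 3/4, 1 into 5 integrals to sum
segment 0 to 1/4 holds 16*t**4; add its integral
piece [1/4, 1/2): integrate 4*t**2*exp(-4*t) against the kernel
∫ 4*t**2*(2*t + 1)·t^(s-1) over [1/2, 3/4)
segment 3/4 to 1 holds 4*t**2*(2*t + 3); add its integral
[1, ∞) adds the kernel integral of 4*t**2*exp(-2*t)

F(4) = (219072*E + 1986101*exp(2) + 36916992)*exp(-2)/688128
F(8/3) = 2**(2/3)*(-330480*3**(2/3) - 9520*uppergamma(14/3, 2) - 59520*2**(2/3) + 357 + 9520*uppergamma(14/3, 1) + 152320*2**(2/3)*uppergamma(14/3, 2) + 4853760*2**(1/3))/2437120
F(9/4) = sqrt(2)*(-340200*3**(1/4) - 60800*2**(1/4) - 8925*uppergamma(17/4, 2) + 357 + 8925*uppergamma(17/4, 1) + 142800*2**(1/4)*uppergamma(17/4, 2) + 2483200*sqrt(2))/1142400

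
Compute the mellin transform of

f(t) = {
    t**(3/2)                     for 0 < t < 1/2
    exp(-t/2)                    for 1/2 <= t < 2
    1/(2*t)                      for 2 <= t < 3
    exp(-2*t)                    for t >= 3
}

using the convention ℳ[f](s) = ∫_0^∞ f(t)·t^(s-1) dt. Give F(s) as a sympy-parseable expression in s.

(12*24**s*(s - 1)*(2*s + 3)*uppergamma(s, 1/4) - 12*24**s*(s - 1)*(2*s + 3)*uppergamma(s, 1) - 3*24**s*(2*s + 3) + 2*36**s*(2*s + 3) + 12*6**s*(s - 1)*(2*s + 3)*uppergamma(s, 6) + 6*sqrt(2)*6**s*(s - 1))/(12*12**s*(s - 1)*(2*s + 3))
  Re(s) > -3/2

integrate the 4 segments split at 1/2, 2, 3, then add the results
segment [0, 1/2) carries t**(3/2); integrate it
between 1/2 and 2 the integrand is exp(-t/2)·t^(s-1)
piece [2, 3): integrate 1/(2*t) against the kernel
segment 3 to ∞ holds exp(-2*t); add its integral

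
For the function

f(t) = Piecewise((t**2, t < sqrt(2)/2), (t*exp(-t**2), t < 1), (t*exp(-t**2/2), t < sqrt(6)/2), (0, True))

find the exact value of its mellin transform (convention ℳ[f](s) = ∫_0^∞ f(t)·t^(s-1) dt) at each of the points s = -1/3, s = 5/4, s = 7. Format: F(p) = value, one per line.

undo the power substitution: t on [0, 1/2); sqrt(t)*exp(-t) on [1/2, 1); sqrt(t)*exp(-t/2) on [1, 3/2)
invert the shared t-power to get sqrt(t) on [0, 1/2); exp(-t) on [1/2, 1); exp(-t/2) on [1, 3/2)
the 3 pieces separated at sqrt(2)/2, 1 each add one integral
[0, sqrt(2)/2) adds the kernel integral of t**2
on [sqrt(2)/2, 1): add ∫ t*exp(-t**2)·t^(s-1) dt
segment 1 to sqrt(6)/2 holds t*exp(-t**2/2); add its integral

F(-1/3) = -2**(1/3)*uppergamma(1/3, 3/4)/2 - uppergamma(1/3, 1)/2 + uppergamma(1/3, 1/2)/2 + 3*2**(1/6)/10 + 2**(1/3)*uppergamma(1/3, 1/2)/2
F(5/4) = -2**(1/8)*uppergamma(9/8, 3/4) - uppergamma(9/8, 1)/2 + 2**(3/8)/13 + uppergamma(9/8, 1/2)/2 + 2**(1/8)*uppergamma(9/8, 1/2)
F(7) = -807*exp(-3/4)/8 - 8*exp(-1) + sqrt(2)/288 + 1343*exp(-1/2)/16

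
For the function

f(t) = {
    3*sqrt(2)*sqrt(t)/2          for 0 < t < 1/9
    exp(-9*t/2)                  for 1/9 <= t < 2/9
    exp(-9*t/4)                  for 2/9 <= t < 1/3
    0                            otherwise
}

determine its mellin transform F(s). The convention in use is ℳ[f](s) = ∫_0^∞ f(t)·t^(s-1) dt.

strip the common scale on t: sqrt(6)*sqrt(t)/2 on [0, 1/3); exp(-3*t/2) on [1/3, 2/3); exp(-3*t/4) on [2/3, 1)
remove the common scale on t first: sqrt(t) on [0, 1/2); exp(-t) on [1/2, 1); exp(-t/2) on [1, 3/2)
treat the 3 regions marked off by 1/9, 2/9 separately and sum
[0, 1/9) adds the kernel integral of 3*sqrt(2)*sqrt(t)/2
between 1/9 and 2/9 the integrand is exp(-9*t/2)·t^(s-1)
over [2/9, 1/3), the kernel integral of exp(-9*t/4) enters the sum

(2**s*(2*s + 1)*uppergamma(s, 1/2) - 2**s*(2*s + 1)*uppergamma(s, 1) + 4**s*(2*s + 1)*uppergamma(s, 1/2) - 4**s*(2*s + 1)*uppergamma(s, 3/4) + sqrt(2))/(9**s*(2*s + 1))
  Re(s) > -1/2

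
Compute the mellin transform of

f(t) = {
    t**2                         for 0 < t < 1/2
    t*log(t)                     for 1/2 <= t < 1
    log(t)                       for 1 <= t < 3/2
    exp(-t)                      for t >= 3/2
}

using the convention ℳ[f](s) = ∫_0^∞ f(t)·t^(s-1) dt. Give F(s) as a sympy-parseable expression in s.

(4*2**s*s**2*(s + 2)*(s**2 + 2*s + 1)*uppergamma(s, 3/2) - 4*2**s*s**2*(s + 2) + 4*2**s*(s + 2)*(s**2 + 2*s + 1) + 3**s*s*(s + 2)*(-4*log(2) + 4*log(3))*(s**2 + 2*s + 1) - 4*3**s*(s + 2)*(s**2 + 2*s + 1) + s**3*(s + 2)*log(4) + s**2*(s + 2)*log(4) + 2*s**2*(s + 2) + s**2*(s**2 + 2*s + 1))/(4*2**s*s**2*(s + 2)*(s**2 + 2*s + 1))
  Re(s) > -2

along the cuts 1/2, 1, 3/2, ℳ[f](s) splits into 4 integrals
the [0, 1/2) slice contributes ∫ t**2·t^(s-1) dt
the [1/2, 1) slice contributes ∫ t*log(t)·t^(s-1) dt
segment 1 to 3/2 holds log(t); add its integral
between 3/2 and ∞ the integrand is exp(-t)·t^(s-1)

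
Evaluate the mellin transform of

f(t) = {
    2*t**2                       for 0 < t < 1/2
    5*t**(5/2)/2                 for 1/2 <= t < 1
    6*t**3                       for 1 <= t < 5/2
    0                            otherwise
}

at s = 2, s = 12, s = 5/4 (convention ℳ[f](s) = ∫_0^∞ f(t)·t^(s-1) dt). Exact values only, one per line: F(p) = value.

breakpoints 1/2, 1: one integral from each of the 3 segments
on [0, 1/2) integrate f = 2*t**2 against the kernel
between 1/2 and 1 the integrand is 5*t**(5/2)/2·t^(s-1)
between 1 and 5/2 the integrand is 6*t**3·t^(s-1)

F(2) = 167867/1440 - 5*sqrt(2)/288
F(12) = 193595767963/519680 - 5*sqrt(2)/950272
F(5/4) = -38/51 - 2**(1/4)/24 + 2**(3/4)/26 + 1875*2**(3/4)*5**(1/4)/68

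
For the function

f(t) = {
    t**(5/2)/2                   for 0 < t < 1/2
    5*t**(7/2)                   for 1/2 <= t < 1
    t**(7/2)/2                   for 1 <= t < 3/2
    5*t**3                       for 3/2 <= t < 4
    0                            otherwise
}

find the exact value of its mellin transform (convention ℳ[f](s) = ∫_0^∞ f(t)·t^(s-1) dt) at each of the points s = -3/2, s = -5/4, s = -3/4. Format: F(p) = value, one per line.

F(-3/2) = 1397/48 - 5*sqrt(6)/2
F(-5/4) = -15*2**(1/4)*3**(3/4)/7 - 8*2**(3/4)/45 + 2**(3/4)*3**(1/4)/4 + 2 + 160*sqrt(2)/7
F(-3/4) = -5*2**(3/4)*3**(1/4)/2 - 12*2**(1/4)/77 + 9*2**(1/4)*3**(3/4)/44 + 18/11 + 320*sqrt(2)/9

slice at 1/2, 1, 3/2, transform all 4 pieces, and sum them
∫ t**(5/2)/2·t^(s-1) over [0, 1/2)
on [1/2, 1) integrate f = 5*t**(7/2) against the kernel
for t in [1, 3/2): the term is ∫ t**(7/2)/2·t^(s-1)
the [3/2, 4) slice contributes ∫ 5*t**3·t^(s-1) dt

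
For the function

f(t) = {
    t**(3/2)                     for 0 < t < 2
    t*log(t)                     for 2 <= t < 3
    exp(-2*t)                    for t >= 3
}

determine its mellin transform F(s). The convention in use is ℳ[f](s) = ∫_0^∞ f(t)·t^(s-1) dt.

slice at 2, 3, transform all 3 pieces, and sum them
segment [0, 2) carries t**(3/2); integrate it
the [2, 3) slice contributes ∫ t*log(t)·t^(s-1) dt
[3, ∞) adds the kernel integral of exp(-2*t)

(-12**s*s*(2*s + 3)*log(4) - 12**s*(2*s + 3)*log(4) + 12**s*(4*s + 6) + 12**s*sqrt(2)*(4*s**2 + 8*s + 4) + 3*18**s*s*(2*s + 3)*log(3) + 18**s*(-6*s - 9) + 3*18**s*(2*s + 3)*log(3) + 3**s*(2*s + 3)*(s**2 + 2*s + 1)*uppergamma(s, 6))/(6**s*(2*s + 3)*(s**2 + 2*s + 1))
  Re(s) > -3/2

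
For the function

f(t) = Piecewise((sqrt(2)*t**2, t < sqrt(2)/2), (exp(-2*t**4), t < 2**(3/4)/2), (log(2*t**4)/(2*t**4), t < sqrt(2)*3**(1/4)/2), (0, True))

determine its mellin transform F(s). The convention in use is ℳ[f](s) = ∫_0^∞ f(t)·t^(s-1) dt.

(sqrt(2)/2)**s*(3*2**(s/4)*(s + 2)*(s**2 - 8*s + 16)*uppergamma(s/4, 1/2) - 3*2**(s/4)*(s + 2)*(s**2 - 8*s + 16)*uppergamma(s/4, 1) + 48*2**(s/4)*(s + 2) + 3**(s/4)*s*(s + 2)*(-8*log(2) + 8*log(3)) - 32*3**(s/4)*(s + 2) + 3**(s/4)*(s + 2)*(-32*log(3) + 32*log(2)) + 6*sqrt(2)*(s**2 - 8*s + 16))/(12*(s + 2)*(s**2 - 8*s + 16))
  Re(s) > -2

reversing the power substitution: sqrt(2)*t on [0, 1/2); exp(-2*t**2) on [1/2, sqrt(2)/2); log(2*t**2)/(2*t**2) on [sqrt(2)/2, sqrt(3)/2)
reversing the power substitution: sqrt(2)*sqrt(t) on [0, 1/4); exp(-2*t) on [1/4, 1/2); log(2*t)/(2*t) on [1/2, 3/4)
remove the common scale on t first: sqrt(t) on [0, 1/2); exp(-t) on [1/2, 1); log(t)/t on [1, 3/2)
f breaks at sqrt(2)/2, 2**(3/4)/2 into 3 integrals to sum
∫ sqrt(2)*t**2·t^(s-1) over [0, sqrt(2)/2)
for t in [sqrt(2)/2, 2**(3/4)/2): the term is ∫ exp(-2*t**4)·t^(s-1)
segment 2**(3/4)/2 to sqrt(2)*3**(1/4)/2 holds log(2*t**4)/(2*t**4); add its integral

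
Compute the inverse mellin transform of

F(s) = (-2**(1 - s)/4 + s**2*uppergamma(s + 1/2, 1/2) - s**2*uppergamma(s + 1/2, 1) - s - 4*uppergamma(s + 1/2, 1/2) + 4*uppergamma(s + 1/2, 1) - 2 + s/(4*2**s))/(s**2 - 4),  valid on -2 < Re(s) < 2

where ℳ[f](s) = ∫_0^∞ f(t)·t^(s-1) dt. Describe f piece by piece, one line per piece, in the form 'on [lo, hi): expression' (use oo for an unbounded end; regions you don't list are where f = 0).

on [0, 1/2): t**2
on [1/2, 1): sqrt(t)*exp(-t)
on [1, oo): t**(-2)

reversing the shared t-power: t**(3/2) on [0, 1/2); exp(-t) on [1/2, 1); t**(-5/2) on [1, ∞)
treat the 3 regions marked off by 1/2, 1 separately and sum
segment 0 to 1/2 holds t**2; add its integral
for t in [1/2, 1): the term is ∫ sqrt(t)*exp(-t)·t^(s-1)
on [1, ∞) integrate f = t**(-2) against the kernel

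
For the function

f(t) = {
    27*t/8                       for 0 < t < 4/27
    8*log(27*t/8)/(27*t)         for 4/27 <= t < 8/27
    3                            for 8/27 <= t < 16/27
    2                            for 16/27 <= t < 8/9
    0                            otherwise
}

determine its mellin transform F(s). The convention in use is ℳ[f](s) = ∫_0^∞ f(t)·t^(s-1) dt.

(2*2**(2*s)*(s + 1)*(s**2 - 2*s + 1) - 2*2**s*s*(s + 1) - 6*2**s*(s + 1)*(s**2 - 2*s + 1) + 4*6**s*(s + 1)*(s**2 - 2*s + 1) + 4*s**2*(s + 1)*log(2) - 4*s*(s + 1)*log(2) + 4*s*(s + 1) + s*(s**2 - 2*s + 1))/(2*(27/4)**s*s*(s + 1)*(s**2 - 2*s + 1))
  Re(s) > -1

invert the common scale on t to get 9*t/4 on [0, 2/9); 4*log(9*t/4)/(9*t) on [2/9, 4/9); 3 on [4/9, 8/9); …
undo the common scale on t: 3*t/2 on [0, 1/3); 2*log(3*t/2)/(3*t) on [1/3, 2/3); 3 on [2/3, 4/3); …
the common scale on t comes off first: t on [0, 1/2); log(t)/t on [1/2, 1); 3 on [1, 2); …
split f at 4/27, 8/27, 16/27: ℳ[f](s) collects 4 kernel integrals
the [0, 4/27) slice contributes ∫ 27*t/8·t^(s-1) dt
∫ 8*log(27*t/8)/(27*t)·t^(s-1) over [4/27, 8/27)
∫ over [8/27, 16/27) of 3·t^(s-1) joins the sum
on [16/27, 8/9): add ∫ 2·t^(s-1) dt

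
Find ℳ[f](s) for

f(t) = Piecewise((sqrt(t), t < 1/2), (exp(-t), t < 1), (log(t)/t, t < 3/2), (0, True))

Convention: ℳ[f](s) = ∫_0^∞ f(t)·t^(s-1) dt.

linearity at 1/2, 1 turns ℳ[f](s) into 3 summed integrals
segment 0 to 1/2 holds sqrt(t); add its integral
piece [1/2, 1): integrate exp(-t) against the kernel
on [1, 3/2) integrate f = log(t)/t against the kernel

(3*2**s*(2*s + 1)*(s**2 - 2*s + 1)*uppergamma(s, 1/2) - 3*2**s*(2*s + 1)*(s**2 - 2*s + 1)*uppergamma(s, 1) + 3*2**s*(2*s + 1) + 3**s*s*(2*s + 1)*(-2*log(2) + 2*log(3)) - 2*3**s*(2*s + 1) + 3**s*(2*s + 1)*(-2*log(3) + 2*log(2)) + 3*sqrt(2)*(s**2 - 2*s + 1))/(3*2**s*(2*s + 1)*(s**2 - 2*s + 1))
  Re(s) > -1/2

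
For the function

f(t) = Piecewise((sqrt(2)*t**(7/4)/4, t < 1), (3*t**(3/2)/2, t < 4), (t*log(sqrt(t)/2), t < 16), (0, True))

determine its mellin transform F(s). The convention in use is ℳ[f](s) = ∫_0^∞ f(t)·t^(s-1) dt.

remove the shared t-power first: sqrt(2)*t**(3/4)/4 on [0, 1); 3*sqrt(t)/2 on [1, 4); log(sqrt(t)/2) on [4, 16)
the power substitution comes off first: sqrt(2)*t**(3/2)/4 on [0, 1); 3*t/2 on [1, 2); log(t/2) on [2, 4)
strip the common scale on t: t**(3/2) on [0, 1/2); 3*t on [1/2, 1); log(t) on [1, 2)
summing 3 kernel integrals split by 1, 4 yields ℳ[f](s)
segment [0, 1) carries sqrt(2)*t**(7/4)/4; integrate it
on [1, 4) integrate f = 3*t**(3/2)/2 against the kernel
on [4, 16): add ∫ t*log(sqrt(t)/2)·t^(s-1) dt

(16*16**s*(s + 1)*(2*s + 3)*(4*s + 7)*log(2) + 2**(2*s + 1)*(2*s + 3)*(4*s + 7) + 2**(2*s + 3)*(s + 1)**2*(12*s + 21) - 2**(4*s + 3)*(2*s + 3)*(4*s + 7) + (-12*s - 21)*(s + 1)**2 + sqrt(2)*(s + 1)**2*(2*s + 3))/((s + 1)**2*(2*s + 3)*(4*s + 7))
  Re(s) > -7/4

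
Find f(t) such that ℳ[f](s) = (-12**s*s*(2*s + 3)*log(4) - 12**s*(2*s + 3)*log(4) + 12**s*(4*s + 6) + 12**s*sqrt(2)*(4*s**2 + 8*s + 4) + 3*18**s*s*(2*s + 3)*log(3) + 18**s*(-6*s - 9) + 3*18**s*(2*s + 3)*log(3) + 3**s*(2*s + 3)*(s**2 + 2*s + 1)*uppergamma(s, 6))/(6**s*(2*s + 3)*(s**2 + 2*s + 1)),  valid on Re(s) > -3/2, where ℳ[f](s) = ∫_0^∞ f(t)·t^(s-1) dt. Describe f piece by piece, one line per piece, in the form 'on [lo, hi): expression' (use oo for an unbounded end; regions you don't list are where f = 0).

on [0, 2): t**(3/2)
on [2, 3): t*log(t)
on [3, oo): exp(-2*t)

decompose at 2, 3; ℳ[f](s) sums the 3 pieces' integrals
between 0 and 2 the integrand is t**(3/2)·t^(s-1)
[2, 3) adds the kernel integral of t*log(t)
piece [3, ∞): integrate exp(-2*t) against the kernel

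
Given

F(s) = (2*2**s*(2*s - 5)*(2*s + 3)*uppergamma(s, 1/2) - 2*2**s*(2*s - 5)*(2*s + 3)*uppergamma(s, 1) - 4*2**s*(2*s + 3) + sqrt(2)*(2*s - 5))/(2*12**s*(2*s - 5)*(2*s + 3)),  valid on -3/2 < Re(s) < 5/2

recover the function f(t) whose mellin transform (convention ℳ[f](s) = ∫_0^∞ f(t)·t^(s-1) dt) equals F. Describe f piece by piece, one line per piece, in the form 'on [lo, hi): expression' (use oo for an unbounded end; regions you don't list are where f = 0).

on [0, 1/12): 6*sqrt(6)*t**(3/2)
on [1/12, 1/6): exp(-6*t)
on [1/6, oo): sqrt(6)/(216*t**(5/2))

remove the common scale on t first: 3*sqrt(3)*t**(3/2) on [0, 1/6); exp(-3*t) on [1/6, 1/3); sqrt(3)/(27*t**(5/2)) on [1/3, ∞)
the common scale on t comes off first: t**(3/2) on [0, 1/2); exp(-t) on [1/2, 1); t**(-5/2) on [1, ∞)
linearity at 1/12, 1/6 turns ℳ[f](s) into 3 summed integrals
segment [0, 1/12) carries 6*sqrt(6)*t**(3/2); integrate it
∫ exp(-6*t)·t^(s-1) over [1/12, 1/6)
[1/6, ∞) adds the kernel integral of sqrt(6)/(216*t**(5/2))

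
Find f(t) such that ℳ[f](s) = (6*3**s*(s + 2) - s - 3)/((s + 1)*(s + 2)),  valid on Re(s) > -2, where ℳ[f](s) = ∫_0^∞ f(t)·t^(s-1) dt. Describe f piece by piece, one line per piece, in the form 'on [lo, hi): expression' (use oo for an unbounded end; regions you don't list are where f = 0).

the shared t-power comes off first: t**(3/2) on [0, 1); 2*sqrt(t) on [1, 3)
breakpoints 1: one integral from each of the 2 segments
the [0, 1) slice contributes ∫ t**2·t^(s-1) dt
on [1, 3): add ∫ 2*t·t^(s-1) dt

on [0, 1): t**2
on [1, 3): 2*t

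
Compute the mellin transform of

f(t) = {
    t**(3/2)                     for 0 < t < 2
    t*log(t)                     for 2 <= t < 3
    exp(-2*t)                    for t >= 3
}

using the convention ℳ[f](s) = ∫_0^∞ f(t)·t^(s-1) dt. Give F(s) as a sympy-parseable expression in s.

f breaks at 2, 3 into 3 integrals to sum
the [0, 2) slice contributes ∫ t**(3/2)·t^(s-1) dt
∫ over [2, 3) of t*log(t)·t^(s-1) joins the sum
piece [3, ∞): integrate exp(-2*t) against the kernel

(-12**s*s*(2*s + 3)*log(4) - 12**s*(2*s + 3)*log(4) + 12**s*(4*s + 6) + 12**s*sqrt(2)*(4*s**2 + 8*s + 4) + 3*18**s*s*(2*s + 3)*log(3) + 18**s*(-6*s - 9) + 3*18**s*(2*s + 3)*log(3) + 3**s*(2*s + 3)*(s**2 + 2*s + 1)*uppergamma(s, 6))/(6**s*(2*s + 3)*(s**2 + 2*s + 1))
  Re(s) > -3/2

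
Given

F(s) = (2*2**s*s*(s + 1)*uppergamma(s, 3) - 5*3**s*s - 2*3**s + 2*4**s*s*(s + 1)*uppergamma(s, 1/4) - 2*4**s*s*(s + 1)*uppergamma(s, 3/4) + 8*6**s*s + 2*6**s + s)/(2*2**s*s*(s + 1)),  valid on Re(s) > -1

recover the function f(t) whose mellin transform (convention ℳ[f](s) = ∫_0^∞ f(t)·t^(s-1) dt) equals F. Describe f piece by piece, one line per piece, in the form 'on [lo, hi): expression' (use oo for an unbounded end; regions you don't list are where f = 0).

on [0, 1/2): t
on [1/2, 3/2): exp(-t/2)
on [3/2, 3): t + 1
on [3, oo): exp(-t)

f breaks at 1/2, 3/2, 3 into 4 integrals to sum
over [0, 1/2), the kernel integral of t enters the sum
on [1/2, 3/2) integrate f = exp(-t/2) against the kernel
over [3/2, 3), the kernel integral of (t + 1) enters the sum
∫ over [3, ∞) of exp(-t)·t^(s-1) joins the sum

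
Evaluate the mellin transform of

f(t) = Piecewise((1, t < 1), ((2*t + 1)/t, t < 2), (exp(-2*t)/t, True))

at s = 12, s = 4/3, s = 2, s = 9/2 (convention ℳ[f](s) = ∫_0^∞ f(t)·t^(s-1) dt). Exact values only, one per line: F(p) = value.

F(12) = 114665/132 + 771731*exp(-4)/8
F(4/3) = -15/4 + 2**(2/3)*uppergamma(1/3, 4)/2 + 6*2**(1/3)
F(2) = exp(-4)/2 + 9/2
F(9/2) = (sqrt(2)*(945*sqrt(pi)*exp(4)*erfc(2) + 29988)/8064 + (-4096 + 75776*sqrt(2))*exp(4)/8064)*exp(-4)

peel off the shared t-power: t on [0, 1); 2*t + 1 on [1, 2); exp(-2*t) on [2, ∞)
split f at 1, 2: ℳ[f](s) collects 3 kernel integrals
segment [0, 1) carries 1; integrate it
[1, 2) adds the kernel integral of (2*t + 1)/t
for t in [2, ∞): the term is ∫ exp(-2*t)/t·t^(s-1)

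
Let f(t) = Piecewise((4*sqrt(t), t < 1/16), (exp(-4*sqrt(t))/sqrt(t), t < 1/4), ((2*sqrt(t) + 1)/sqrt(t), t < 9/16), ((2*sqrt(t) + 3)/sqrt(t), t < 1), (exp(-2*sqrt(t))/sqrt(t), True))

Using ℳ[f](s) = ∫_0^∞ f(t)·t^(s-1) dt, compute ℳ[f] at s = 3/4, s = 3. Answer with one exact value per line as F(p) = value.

F(3/4) = -4*sqrt(3) - 8*sqrt(2)/3 - sqrt(pi)*erfc(sqrt(2)) + sqrt(2)*sqrt(pi)*erfc(sqrt(2)) + sqrt(pi)*erfc(1) + 443/30
F(3) = (9100*E + 729120 + 118557*exp(2))*exp(-2)/71680

the power substitution comes off first: 4*t on [0, 1/4); exp(-4*t)/t on [1/4, 1/2); (2*t + 1)/t on [1/2, 3/4); …
strip the shared t-power: 4*t**2 on [0, 1/4); exp(-4*t) on [1/4, 1/2); 2*t + 1 on [1/2, 3/4); …
reversing the common scale on t: t**2 on [0, 1/2); exp(-2*t) on [1/2, 1); t + 1 on [1, 3/2); …
f breaks at 1/16, 1/4, 9/16, 1 into 5 integrals to sum
for t in [0, 1/16): the term is ∫ 4*sqrt(t)·t^(s-1)
on [1/16, 1/4) integrate f = exp(-4*sqrt(t))/sqrt(t) against the kernel
∫ (2*sqrt(t) + 1)/sqrt(t)·t^(s-1) over [1/4, 9/16)
on [9/16, 1): add ∫ (2*sqrt(t) + 3)/sqrt(t)·t^(s-1) dt
between 1 and ∞ the integrand is exp(-2*sqrt(t))/sqrt(t)·t^(s-1)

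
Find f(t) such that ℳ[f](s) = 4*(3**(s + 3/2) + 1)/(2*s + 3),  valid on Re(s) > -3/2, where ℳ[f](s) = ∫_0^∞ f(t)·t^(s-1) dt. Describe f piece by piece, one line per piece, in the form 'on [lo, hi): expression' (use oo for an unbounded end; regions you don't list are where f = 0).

on [0, 1): 4*t**(3/2)
on [1, 3): 2*t**(3/2)

integrate the 2 segments split at 1, then add the results
over [0, 1), the kernel integral of 4*t**(3/2) enters the sum
segment 1 to 3 holds 2*t**(3/2); add its integral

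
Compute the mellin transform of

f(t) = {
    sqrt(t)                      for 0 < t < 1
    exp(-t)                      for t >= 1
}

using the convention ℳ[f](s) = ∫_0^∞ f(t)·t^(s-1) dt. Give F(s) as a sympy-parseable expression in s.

((2*s + 1)*uppergamma(s, 1) + 2)/(2*s + 1)
  Re(s) > -1/2

cuts at 1: linearity sums the 2 kernel integrals
∫ sqrt(t)·t^(s-1) over [0, 1)
over [1, ∞), the kernel integral of exp(-t) enters the sum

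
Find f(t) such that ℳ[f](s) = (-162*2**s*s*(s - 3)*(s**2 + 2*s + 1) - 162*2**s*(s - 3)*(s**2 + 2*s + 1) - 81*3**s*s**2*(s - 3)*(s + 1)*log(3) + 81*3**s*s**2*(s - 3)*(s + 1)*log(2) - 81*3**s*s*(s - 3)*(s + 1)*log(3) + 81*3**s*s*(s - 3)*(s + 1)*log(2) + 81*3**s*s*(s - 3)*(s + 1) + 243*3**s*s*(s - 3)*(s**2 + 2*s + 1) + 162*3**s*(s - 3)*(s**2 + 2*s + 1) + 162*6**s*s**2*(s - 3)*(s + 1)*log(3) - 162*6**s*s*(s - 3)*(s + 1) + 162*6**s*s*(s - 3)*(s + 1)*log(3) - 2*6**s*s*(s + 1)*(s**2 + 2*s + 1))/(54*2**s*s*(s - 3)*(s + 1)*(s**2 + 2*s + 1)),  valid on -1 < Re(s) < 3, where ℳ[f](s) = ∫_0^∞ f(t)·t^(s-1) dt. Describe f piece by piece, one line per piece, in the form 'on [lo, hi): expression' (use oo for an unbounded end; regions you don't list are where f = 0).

on [0, 1): t
on [1, 3/2): t + 3
on [3/2, 3): t*log(t)
on [3, oo): t**(-3)

cuts at 1, 3/2, 3: linearity sums the 4 kernel integrals
over [0, 1), the kernel integral of t enters the sum
∫ (t + 3)·t^(s-1) over [1, 3/2)
on [3/2, 3): add ∫ t*log(t)·t^(s-1) dt
on [3, ∞) integrate f = t**(-3) against the kernel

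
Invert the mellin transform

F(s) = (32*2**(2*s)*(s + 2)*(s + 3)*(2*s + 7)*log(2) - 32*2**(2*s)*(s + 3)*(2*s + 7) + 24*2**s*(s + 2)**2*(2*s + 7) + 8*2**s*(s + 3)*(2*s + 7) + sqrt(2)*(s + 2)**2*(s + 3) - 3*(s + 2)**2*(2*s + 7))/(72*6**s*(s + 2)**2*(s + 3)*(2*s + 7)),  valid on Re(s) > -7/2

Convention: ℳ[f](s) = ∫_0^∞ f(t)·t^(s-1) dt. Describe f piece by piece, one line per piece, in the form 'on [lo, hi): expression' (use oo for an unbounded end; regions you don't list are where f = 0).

on [0, 1/6): 3*sqrt(3)*t**(7/2)
on [1/6, 1/3): 9*t**3
on [1/3, 2/3): t**2*log(3*t)

remove the shared t-power first: 3*sqrt(3)*t**(3/2) on [0, 1/6); 9*t on [1/6, 1/3); log(3*t) on [1/3, 2/3)
undo the common scale on t: t**(3/2) on [0, 1/2); 3*t on [1/2, 1); log(t) on [1, 2)
linearity at 1/6, 1/3 turns ℳ[f](s) into 3 summed integrals
∫ 3*sqrt(3)*t**(7/2)·t^(s-1) over [0, 1/6)
on [1/6, 1/3) integrate f = 9*t**3 against the kernel
between 1/3 and 2/3 the integrand is t**2*log(3*t)·t^(s-1)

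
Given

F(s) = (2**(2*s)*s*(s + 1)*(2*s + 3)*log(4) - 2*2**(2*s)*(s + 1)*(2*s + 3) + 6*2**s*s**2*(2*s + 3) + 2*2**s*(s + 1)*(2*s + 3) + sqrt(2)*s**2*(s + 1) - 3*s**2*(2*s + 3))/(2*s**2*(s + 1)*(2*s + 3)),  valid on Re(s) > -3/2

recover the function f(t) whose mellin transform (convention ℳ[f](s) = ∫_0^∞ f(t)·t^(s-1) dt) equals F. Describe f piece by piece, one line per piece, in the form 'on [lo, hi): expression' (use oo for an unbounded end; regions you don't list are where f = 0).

on [0, 1): sqrt(2)*t**(3/2)/4
on [1, 2): 3*t/2
on [2, 4): log(t/2)

peel off the common scale on t: t**(3/2) on [0, 1/2); 3*t on [1/2, 1); log(t) on [1, 2)
summing 3 kernel integrals split by 1, 2 yields ℳ[f](s)
segment [0, 1) carries sqrt(2)*t**(3/2)/4; integrate it
on [1, 2): add ∫ 3*t/2·t^(s-1) dt
the [2, 4) slice contributes ∫ log(t/2)·t^(s-1) dt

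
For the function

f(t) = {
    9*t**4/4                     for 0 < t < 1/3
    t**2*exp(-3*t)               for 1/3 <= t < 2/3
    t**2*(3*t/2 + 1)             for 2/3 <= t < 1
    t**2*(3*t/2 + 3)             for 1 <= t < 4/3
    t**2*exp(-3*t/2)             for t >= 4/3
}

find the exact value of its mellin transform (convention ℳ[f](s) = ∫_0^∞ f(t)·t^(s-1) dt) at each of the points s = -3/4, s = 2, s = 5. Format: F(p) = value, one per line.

reversing the shared t-power: 9*t**2/4 on [0, 1/3); exp(-3*t) on [1/3, 2/3); 3*t/2 + 1 on [2/3, 1); …
undo the common scale on t: t**2 on [0, 1/2); exp(-2*t) on [1/2, 1); t + 1 on [1, 3/2); …
integrate the 5 segments split at 1/3, 2/3, 1, 4/3, then add the results
segment 0 to 1/3 holds 9*t**4/4; add its integral
on [1/3, 2/3): add ∫ t**2*exp(-3*t)·t^(s-1) dt
over [2/3, 1), the kernel integral of t**2*(3*t/2 + 1) enters the sum
segment 1 to 4/3 holds t**2*(3*t/2 + 3); add its integral
segment [4/3, ∞) carries t**2*exp(-3*t/2); integrate it

F(-3/4) = 3**(3/4)*(-2808*3**(1/4) - 1456*2**(1/4) - 585*uppergamma(5/4, 2) + 45 + 1170*2**(1/4)*uppergamma(5/4, 2) + 585*uppergamma(5/4, 1) + 7696*sqrt(2))/5265
F(2) = (1920*E + 68400 + 29609*exp(2))*exp(-2)/9720
F(5) = (493164*E + 2635567*exp(2) + 169493184)*exp(-2)/551124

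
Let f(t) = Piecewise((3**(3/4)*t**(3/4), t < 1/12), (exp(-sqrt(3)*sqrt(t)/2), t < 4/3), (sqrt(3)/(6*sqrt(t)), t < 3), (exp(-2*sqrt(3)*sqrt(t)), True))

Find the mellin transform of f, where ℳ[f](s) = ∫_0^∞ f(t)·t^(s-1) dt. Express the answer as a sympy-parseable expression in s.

(2*1296**s*(4*s + 3) + 12*576**s*(2*s - 1)*(4*s + 3)*uppergamma(2*s, 1/4) - 12*576**s*(2*s - 1)*(4*s + 3)*uppergamma(2*s, 1) - 3*576**s*(4*s + 3) + 12*6**(2*s)*(2*s - 1)*(4*s + 3)*uppergamma(2*s, 6) + 6*sqrt(2)*6**(2*s)*(2*s - 1))/(6*432**s*(2*s - 1)*(4*s + 3))
  Re(s) > -3/4

invert the common scale on t to get t**(3/4) on [0, 1/4); exp(-sqrt(t)/2) on [1/4, 4); 1/(2*sqrt(t)) on [4, 9); …
undo the power substitution: t**(3/2) on [0, 1/2); exp(-t/2) on [1/2, 2); 1/(2*t) on [2, 3); …
breakpoints 1/12, 4/3, 3: one integral from each of the 4 segments
piece [0, 1/12): integrate 3**(3/4)*t**(3/4) against the kernel
∫ over [1/12, 4/3) of exp(-sqrt(3)*sqrt(t)/2)·t^(s-1) joins the sum
segment [4/3, 3) carries sqrt(3)/(6*sqrt(t)); integrate it
between 3 and ∞ the integrand is exp(-2*sqrt(3)*sqrt(t))·t^(s-1)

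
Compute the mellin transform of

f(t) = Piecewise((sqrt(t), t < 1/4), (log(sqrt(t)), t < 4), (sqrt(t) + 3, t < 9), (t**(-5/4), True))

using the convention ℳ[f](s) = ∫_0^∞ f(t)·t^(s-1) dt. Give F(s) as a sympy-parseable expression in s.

(-1080*2**(4*s)*s**2*(4*s - 5) + 108*2**(4*s)*s*(2*s + 1)*(4*s - 5)*log(2) - 324*2**(4*s)*s*(4*s - 5) - 54*2**(4*s)*(2*s + 1)*(4*s - 5) - 16*sqrt(3)*6**(2*s)*s**2*(2*s + 1) + 1296*6**(2*s)*s**2*(4*s - 5) + 324*6**(2*s)*s*(4*s - 5) + 108*s**2*(4*s - 5) + 108*s*(2*s + 1)*(4*s - 5)*log(2) + (4*s - 5)*(108*s + 54))/(108*2**(2*s)*s**2*(2*s + 1)*(4*s - 5))
  -1/2 < Re(s) < 5/4

strip the power substitution: t on [0, 1/2); log(t) on [1/2, 2); t + 3 on [2, 3); …
linearity at 1/4, 4, 9 turns ℳ[f](s) into 4 summed integrals
on [0, 1/4): add ∫ sqrt(t)·t^(s-1) dt
for t in [1/4, 4): the term is ∫ log(sqrt(t))·t^(s-1)
segment [4, 9) carries (sqrt(t) + 3); integrate it
[9, ∞) adds the kernel integral of t**(-5/4)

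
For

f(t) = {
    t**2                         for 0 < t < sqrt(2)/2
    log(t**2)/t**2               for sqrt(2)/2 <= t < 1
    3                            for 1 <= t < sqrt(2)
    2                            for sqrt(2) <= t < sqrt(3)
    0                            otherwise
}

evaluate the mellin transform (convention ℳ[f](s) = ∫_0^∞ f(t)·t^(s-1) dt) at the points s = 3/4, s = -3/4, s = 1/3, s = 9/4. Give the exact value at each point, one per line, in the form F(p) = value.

F(3/4) = 2**(5/8)*(-2178*2**(3/8) - 660*log(2) + 550*2**(3/4) + 1131 + 1100*6**(3/8))/825
F(-3/4) = -8*3**(5/8)/9 - 2*2**(5/8)/3 - 8*2**(3/8)*log(2)/11 + 562*2**(3/8)/605 + 452/121
F(1/3) = -243/25 - 3*2**(5/6)*log(2)/5 + 579*2**(5/6)/700 + 3*2**(1/6) + 6*3**(1/6)
F(9/4) = 2**(7/8)*(-5100*2**(1/8) + 136*2**(1/4) + 612*log(2) + 408*6**(1/8) + 4905)/306

invert the power substitution to get t on [0, 1/2); log(t)/t on [1/2, 1); 3 on [1, 2); …
split f at sqrt(2)/2, 1, sqrt(2): ℳ[f](s) collects 4 kernel integrals
on [0, sqrt(2)/2): add ∫ t**2·t^(s-1) dt
the [sqrt(2)/2, 1) slice contributes ∫ log(t**2)/t**2·t^(s-1) dt
segment [1, sqrt(2)) carries 3; integrate it
on [sqrt(2), sqrt(3)): add ∫ 2·t^(s-1) dt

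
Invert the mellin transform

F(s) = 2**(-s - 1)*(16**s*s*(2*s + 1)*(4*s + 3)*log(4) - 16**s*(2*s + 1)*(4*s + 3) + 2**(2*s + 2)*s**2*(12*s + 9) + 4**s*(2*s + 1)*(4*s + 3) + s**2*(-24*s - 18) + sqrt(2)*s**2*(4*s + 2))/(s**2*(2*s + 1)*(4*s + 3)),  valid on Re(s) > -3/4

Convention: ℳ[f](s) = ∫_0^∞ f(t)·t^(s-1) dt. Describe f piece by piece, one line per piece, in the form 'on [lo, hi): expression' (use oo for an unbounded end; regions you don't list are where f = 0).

remove the common scale on t first: t**(3/4) on [0, 1/4); 3*sqrt(t) on [1/4, 1); log(sqrt(t)) on [1, 4)
strip the power substitution: t**(3/2) on [0, 1/2); 3*t on [1/2, 1); log(t) on [1, 2)
f breaks at 1/2, 2 into 3 integrals to sum
the [0, 1/2) slice contributes ∫ 2**(1/4)*t**(3/4)/2·t^(s-1) dt
∫ over [1/2, 2) of 3*sqrt(2)*sqrt(t)/2·t^(s-1) joins the sum
∫ over [2, 8) of log(sqrt(2)*sqrt(t)/2)·t^(s-1) joins the sum

on [0, 1/2): 2**(1/4)*t**(3/4)/2
on [1/2, 2): 3*sqrt(2)*sqrt(t)/2
on [2, 8): log(sqrt(2)*sqrt(t)/2)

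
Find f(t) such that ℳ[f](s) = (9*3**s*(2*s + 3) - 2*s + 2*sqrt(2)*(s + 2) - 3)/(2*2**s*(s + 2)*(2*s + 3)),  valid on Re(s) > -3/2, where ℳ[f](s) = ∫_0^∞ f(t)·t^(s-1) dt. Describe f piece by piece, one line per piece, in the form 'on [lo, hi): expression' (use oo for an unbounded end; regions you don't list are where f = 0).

f breaks at 1/2 into 2 integrals to sum
for t in [0, 1/2): the term is ∫ 2*t**(3/2)·t^(s-1)
segment 1/2 to 3/2 holds 2*t**2; add its integral

on [0, 1/2): 2*t**(3/2)
on [1/2, 3/2): 2*t**2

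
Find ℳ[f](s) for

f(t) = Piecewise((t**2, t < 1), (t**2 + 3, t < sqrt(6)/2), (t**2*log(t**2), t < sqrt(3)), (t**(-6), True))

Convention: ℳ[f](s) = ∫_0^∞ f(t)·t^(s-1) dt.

(-81*2**(s/2)*s*(s/2 - 3)*(s**2/4 + s + 1) - 162*2**(s/2)*(s/2 - 3)*(s**2/4 + s + 1) - 81*3**(s/2)*s**2*(s/2 - 3)*(s/2 + 1)*log(3)/4 + 81*3**(s/2)*s**2*(s/2 - 3)*(s/2 + 1)*log(2)/4 - 81*3**(s/2)*s*(s/2 - 3)*(s/2 + 1)*log(3)/2 + 81*3**(s/2)*s*(s/2 - 3)*(s/2 + 1)*log(2)/2 + 81*3**(s/2)*s*(s/2 - 3)*(s/2 + 1)/2 + 243*3**(s/2)*s*(s/2 - 3)*(s**2/4 + s + 1)/2 + 162*3**(s/2)*(s/2 - 3)*(s**2/4 + s + 1) + 81*6**(s/2)*s**2*(s/2 - 3)*(s/2 + 1)*log(3)/2 - 81*6**(s/2)*s*(s/2 - 3)*(s/2 + 1) + 81*6**(s/2)*s*(s/2 - 3)*(s/2 + 1)*log(3) - 6**(s/2)*s*(s/2 + 1)*(s**2/4 + s + 1))/(54*2**(s/2)*s*(s/2 - 3)*(s/2 + 1)*(s**2/4 + s + 1))
  -2 < Re(s) < 6

remove the power substitution first: t on [0, 1); t + 3 on [1, 3/2); t*log(t) on [3/2, 3); …
breakpoints 1, sqrt(6)/2, sqrt(3): one integral from each of the 4 segments
segment 0 to 1 holds t**2; add its integral
∫ (t**2 + 3)·t^(s-1) over [1, sqrt(6)/2)
between sqrt(6)/2 and sqrt(3) the integrand is t**2*log(t**2)·t^(s-1)
on [sqrt(3), ∞) integrate f = t**(-6) against the kernel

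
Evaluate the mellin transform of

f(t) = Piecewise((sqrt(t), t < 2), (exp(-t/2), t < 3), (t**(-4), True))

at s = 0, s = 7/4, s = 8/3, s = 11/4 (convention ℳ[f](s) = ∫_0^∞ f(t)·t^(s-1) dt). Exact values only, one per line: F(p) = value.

linearity at 2, 3 turns ℳ[f](s) into 3 summed integrals
on [0, 2) integrate f = sqrt(t) against the kernel
∫ over [2, 3) of exp(-t/2)·t^(s-1) joins the sum
piece [3, ∞): integrate t**(-4) against the kernel

F(0) = Ei(-3/2) + 1/324 - Ei(-1) + 2*sqrt(2)
F(7/4) = -2*2**(3/4)*uppergamma(7/4, 3/2) + 4*3**(3/4)/243 + 2*2**(3/4)*uppergamma(7/4, 1) + 16*2**(1/4)/9
F(8/3) = -4*2**(2/3)*uppergamma(8/3, 3/2) + 3**(2/3)/12 + 48*2**(1/6)/19 + 4*2**(2/3)*uppergamma(8/3, 1)
F(11/4) = -4*2**(3/4)*uppergamma(11/4, 3/2) + 4*3**(3/4)/45 + 32*2**(1/4)/13 + 4*2**(3/4)*uppergamma(11/4, 1)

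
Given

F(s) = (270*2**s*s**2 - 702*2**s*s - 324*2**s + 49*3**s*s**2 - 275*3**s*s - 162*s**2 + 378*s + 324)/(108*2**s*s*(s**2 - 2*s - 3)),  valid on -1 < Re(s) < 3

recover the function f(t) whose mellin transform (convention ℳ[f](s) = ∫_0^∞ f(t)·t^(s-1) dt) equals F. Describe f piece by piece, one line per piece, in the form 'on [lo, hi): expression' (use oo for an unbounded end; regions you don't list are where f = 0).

slice at 1/2, 1, 3/2, transform all 4 pieces, and sum them
over [0, 1/2), the kernel integral of t enters the sum
∫ over [1/2, 1) of (2*t + 1)·t^(s-1) joins the sum
[1, 3/2) adds the kernel integral of t/2
piece [3/2, ∞): integrate t**(-3) against the kernel

on [0, 1/2): t
on [1/2, 1): 2*t + 1
on [1, 3/2): t/2
on [3/2, oo): t**(-3)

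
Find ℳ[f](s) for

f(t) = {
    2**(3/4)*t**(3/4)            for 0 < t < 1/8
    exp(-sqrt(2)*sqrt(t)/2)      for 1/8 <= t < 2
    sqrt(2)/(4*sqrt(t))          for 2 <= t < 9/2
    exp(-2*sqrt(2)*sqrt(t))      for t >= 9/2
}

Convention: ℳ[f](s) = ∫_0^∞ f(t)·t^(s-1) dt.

peel off the common scale on t: t**(3/4) on [0, 1/4); exp(-sqrt(t)/2) on [1/4, 4); 1/(2*sqrt(t)) on [4, 9); …
remove the power substitution first: t**(3/2) on [0, 1/2); exp(-t/2) on [1/2, 2); 1/(2*t) on [2, 3); …
f breaks at 1/8, 2, 9/2 into 4 integrals to sum
∫ over [0, 1/8) of 2**(3/4)*t**(3/4)·t^(s-1) joins the sum
segment 1/8 to 2 holds exp(-sqrt(2)*sqrt(t)/2); add its integral
on [2, 9/2): add ∫ sqrt(2)/(4*sqrt(t))·t^(s-1) dt
segment [9/2, ∞) carries exp(-2*sqrt(2)*sqrt(t)); integrate it

(2*1296**s*(4*s + 3) + 12*576**s*(2*s - 1)*(4*s + 3)*uppergamma(2*s, 1/4) - 12*576**s*(2*s - 1)*(4*s + 3)*uppergamma(2*s, 1) - 3*576**s*(4*s + 3) + 12*6**(2*s)*(2*s - 1)*(4*s + 3)*uppergamma(2*s, 6) + 6*sqrt(2)*6**(2*s)*(2*s - 1))/(6*288**s*(2*s - 1)*(4*s + 3))
  Re(s) > -3/4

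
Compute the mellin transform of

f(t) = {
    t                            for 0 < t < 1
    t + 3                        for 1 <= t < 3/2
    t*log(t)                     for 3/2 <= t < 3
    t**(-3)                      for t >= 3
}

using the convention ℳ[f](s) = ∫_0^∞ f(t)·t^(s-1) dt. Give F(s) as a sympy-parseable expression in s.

treat the 4 regions marked off by 1, 3/2, 3 separately and sum
segment 0 to 1 holds t; add its integral
∫ over [1, 3/2) of (t + 3)·t^(s-1) joins the sum
over [3/2, 3), the kernel integral of t*log(t) enters the sum
between 3 and ∞ the integrand is t**(-3)·t^(s-1)

(-162*2**s*s*(s - 3)*(s**2 + 2*s + 1) - 162*2**s*(s - 3)*(s**2 + 2*s + 1) - 81*3**s*s**2*(s - 3)*(s + 1)*log(3) + 81*3**s*s**2*(s - 3)*(s + 1)*log(2) - 81*3**s*s*(s - 3)*(s + 1)*log(3) + 81*3**s*s*(s - 3)*(s + 1)*log(2) + 81*3**s*s*(s - 3)*(s + 1) + 243*3**s*s*(s - 3)*(s**2 + 2*s + 1) + 162*3**s*(s - 3)*(s**2 + 2*s + 1) + 162*6**s*s**2*(s - 3)*(s + 1)*log(3) - 162*6**s*s*(s - 3)*(s + 1) + 162*6**s*s*(s - 3)*(s + 1)*log(3) - 2*6**s*s*(s + 1)*(s**2 + 2*s + 1))/(54*2**s*s*(s - 3)*(s + 1)*(s**2 + 2*s + 1))
  -1 < Re(s) < 3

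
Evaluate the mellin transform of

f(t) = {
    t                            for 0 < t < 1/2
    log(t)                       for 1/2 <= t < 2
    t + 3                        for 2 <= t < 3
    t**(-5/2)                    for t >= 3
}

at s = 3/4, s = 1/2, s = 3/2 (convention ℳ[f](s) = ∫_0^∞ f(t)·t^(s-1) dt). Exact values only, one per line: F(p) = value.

along the cuts 1/2, 2, 3, ℳ[f](s) splits into 4 integrals
segment [0, 1/2) carries t; integrate it
for t in [1/2, 2): the term is ∫ log(t)·t^(s-1)
for t in [2, 3): the term is ∫ (t + 3)·t^(s-1)
for t in [3, ∞): the term is ∫ t**(-5/2)·t^(s-1)

F(3/4) = 2**(1/4)*(-436*sqrt(2) + 2*2**(3/4)*3**(1/4) + 65 + log(2**(42 + 84*sqrt(2))) + 180*6**(3/4))/63
F(1/2) = sqrt(2)*(-330 + sqrt(2) + 108*log(2) + 144*sqrt(6))/36
F(3/2) = sqrt(2)*(-1139 + 30*sqrt(2) + 270*log(2) + 864*sqrt(6))/180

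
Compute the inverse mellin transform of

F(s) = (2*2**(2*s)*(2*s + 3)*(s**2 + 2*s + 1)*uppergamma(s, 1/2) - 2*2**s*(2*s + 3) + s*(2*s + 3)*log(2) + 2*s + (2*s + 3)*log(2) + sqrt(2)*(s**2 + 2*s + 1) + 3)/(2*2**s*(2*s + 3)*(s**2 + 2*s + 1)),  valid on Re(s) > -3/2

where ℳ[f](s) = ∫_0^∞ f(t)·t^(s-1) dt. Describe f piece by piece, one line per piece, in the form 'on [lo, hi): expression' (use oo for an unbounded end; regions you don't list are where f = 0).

integrate the 3 segments split at 1/2, 1, then add the results
the [0, 1/2) slice contributes ∫ t**(3/2)·t^(s-1) dt
segment 1/2 to 1 holds t*log(t); add its integral
between 1 and ∞ the integrand is exp(-t/2)·t^(s-1)

on [0, 1/2): t**(3/2)
on [1/2, 1): t*log(t)
on [1, oo): exp(-t/2)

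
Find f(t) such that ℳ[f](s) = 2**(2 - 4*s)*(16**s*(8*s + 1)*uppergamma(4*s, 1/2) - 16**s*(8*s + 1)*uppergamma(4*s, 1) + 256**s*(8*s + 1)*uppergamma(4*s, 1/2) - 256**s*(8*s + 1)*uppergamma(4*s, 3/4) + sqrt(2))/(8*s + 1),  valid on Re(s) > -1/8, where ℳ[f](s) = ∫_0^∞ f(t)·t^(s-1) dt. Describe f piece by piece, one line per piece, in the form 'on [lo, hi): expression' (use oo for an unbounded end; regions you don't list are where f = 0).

reversing the power substitution: t**(1/4) on [0, 1/4); exp(-sqrt(t)) on [1/4, 1); exp(-sqrt(t)/2) on [1, 9/4)
undo the power substitution: sqrt(t) on [0, 1/2); exp(-t) on [1/2, 1); exp(-t/2) on [1, 3/2)
cuts at 1/16, 1: linearity sums the 3 kernel integrals
∫ t**(1/8)·t^(s-1) over [0, 1/16)
on [1/16, 1): add ∫ exp(-t**(1/4))·t^(s-1) dt
[1, 81/16) adds the kernel integral of exp(-t**(1/4)/2)

on [0, 1/16): t**(1/8)
on [1/16, 1): exp(-t**(1/4))
on [1, 81/16): exp(-t**(1/4)/2)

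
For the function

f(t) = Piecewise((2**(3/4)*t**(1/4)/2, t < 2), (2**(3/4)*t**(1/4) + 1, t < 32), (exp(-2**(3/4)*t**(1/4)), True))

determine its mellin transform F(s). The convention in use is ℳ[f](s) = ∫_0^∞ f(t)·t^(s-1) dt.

(20*2**(12*s)*s - 8*2**(8*s)*s + 4*2**(4*s)*s*(4*s + 1)*uppergamma(4*s, 4) - 256**s + 4096**s)/(128**s*s*(4*s + 1))
  Re(s) > -1/4

peel off the common scale on t: t**(1/4) on [0, 1); 2*t**(1/4) + 1 on [1, 16); exp(-2*t**(1/4)) on [16, ∞)
remove the power substitution first: sqrt(t) on [0, 1); 2*sqrt(t) + 1 on [1, 4); exp(-2*sqrt(t)) on [4, ∞)
remove the power substitution first: t on [0, 1); 2*t + 1 on [1, 2); exp(-2*t) on [2, ∞)
split f at 2, 32: ℳ[f](s) collects 3 kernel integrals
segment 0 to 2 holds 2**(3/4)*t**(1/4)/2; add its integral
segment [2, 32) carries (2**(3/4)*t**(1/4) + 1); integrate it
on [32, ∞) integrate f = exp(-2**(3/4)*t**(1/4)) against the kernel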